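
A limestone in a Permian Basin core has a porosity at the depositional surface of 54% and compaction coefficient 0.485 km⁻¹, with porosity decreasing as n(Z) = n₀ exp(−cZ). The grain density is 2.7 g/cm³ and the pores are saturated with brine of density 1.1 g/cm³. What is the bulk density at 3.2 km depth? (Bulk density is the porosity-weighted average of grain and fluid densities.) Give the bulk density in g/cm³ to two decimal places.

2.52 g/cm³

Porosity at depth: n = 0.54·exp(−0.485×3.2) = 0.54×0.2118 = 0.1144
Bulk density: ρ_b = (1−n)ρ_g + n·ρ_f = 0.8856×2.7 + 0.1144×1.1
       = 2.391 + 0.126 = 2.517 g/cm³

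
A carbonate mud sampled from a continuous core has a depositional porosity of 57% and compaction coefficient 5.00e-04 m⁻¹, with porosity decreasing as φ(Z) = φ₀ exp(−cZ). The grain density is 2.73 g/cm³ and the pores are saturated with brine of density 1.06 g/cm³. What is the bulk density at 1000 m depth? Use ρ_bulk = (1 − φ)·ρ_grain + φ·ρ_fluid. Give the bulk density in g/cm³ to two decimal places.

Working in km (1 km = 1000 m; c in km⁻¹ = c in m⁻¹ × 1000):
Porosity at depth: φ = 0.57·exp(−0.5×1) = 0.57×0.6065 = 0.3457
Bulk density: ρ_b = (1−φ)ρ_g + φ·ρ_f = 0.6543×2.73 + 0.3457×1.06
       = 1.786 + 0.366 = 2.153 g/cm³

2.15 g/cm³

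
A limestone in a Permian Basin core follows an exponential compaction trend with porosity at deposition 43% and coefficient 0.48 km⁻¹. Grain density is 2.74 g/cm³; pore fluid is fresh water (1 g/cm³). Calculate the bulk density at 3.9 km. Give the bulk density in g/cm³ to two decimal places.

Porosity at depth: n = 0.43·exp(−0.48×3.9) = 0.43×0.1538 = 0.0661
Bulk density: ρ_b = (1−n)ρ_g + n·ρ_f = 0.9339×2.74 + 0.0661×1
       = 2.559 + 0.066 = 2.625 g/cm³

2.62 g/cm³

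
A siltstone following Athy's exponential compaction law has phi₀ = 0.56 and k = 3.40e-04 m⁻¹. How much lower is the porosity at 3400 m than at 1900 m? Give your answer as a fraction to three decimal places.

Working in km (1 km = 1000 m; k in km⁻¹ = k in m⁻¹ × 1000):
phi(1.9) = 0.56·e^(−0.34×1.9) = 0.2935
phi(3.4) = 0.56·e^(−0.34×3.4) = 0.1763
Δphi = 0.2935 − 0.1763 = 0.1173

0.117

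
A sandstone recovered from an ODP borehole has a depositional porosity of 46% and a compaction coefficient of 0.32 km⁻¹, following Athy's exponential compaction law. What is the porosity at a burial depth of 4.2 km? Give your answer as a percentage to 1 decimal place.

12.0%

φ = φ₀·exp(−k·d) = 0.46 × exp(−0.32 × 4.2) = 0.46 × exp(−1.344)
  = 0.46 × 0.2608 = 0.1200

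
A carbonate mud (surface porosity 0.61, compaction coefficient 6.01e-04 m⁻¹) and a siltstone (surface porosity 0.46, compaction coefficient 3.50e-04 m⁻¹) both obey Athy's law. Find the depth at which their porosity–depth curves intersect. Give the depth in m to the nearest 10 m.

1120 m

Working in km (1 km = 1000 m; c in km⁻¹ = c in m⁻¹ × 1000):
Set phi₀ₐ e^(−cₐz) = phi₀ᵦ e^(−cᵦz) ⇒ ln(phi₀ₐ/phi₀ᵦ) = (cₐ − cᵦ)·z
z = ln(0.61/0.46) / (0.601 − 0.35) = 0.2822 / 0.251 = 1.124 km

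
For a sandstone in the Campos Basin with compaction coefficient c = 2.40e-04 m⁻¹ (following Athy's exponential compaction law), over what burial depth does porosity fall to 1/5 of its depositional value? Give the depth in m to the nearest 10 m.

6710 m

Working in km (1 km = 1000 m; c in km⁻¹ = c in m⁻¹ × 1000):
φ/φ₀ = 1/5 ⇒ exp(−c·Z) = 1/5 ⇒ Z = ln(5) / c
Z = 1.6094 / 0.24 = 6.706 km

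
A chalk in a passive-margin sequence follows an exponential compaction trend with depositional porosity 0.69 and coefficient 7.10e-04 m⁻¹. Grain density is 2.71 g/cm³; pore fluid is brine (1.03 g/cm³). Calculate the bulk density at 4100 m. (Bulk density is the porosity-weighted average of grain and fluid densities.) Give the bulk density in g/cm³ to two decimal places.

2.65 g/cm³

Working in km (1 km = 1000 m; β in km⁻¹ = β in m⁻¹ × 1000):
Porosity at depth: phi = 0.69·exp(−0.71×4.1) = 0.69×0.0544 = 0.0376
Bulk density: ρ_b = (1−phi)ρ_g + phi·ρ_f = 0.9624×2.71 + 0.0376×1.03
       = 2.608 + 0.039 = 2.647 g/cm³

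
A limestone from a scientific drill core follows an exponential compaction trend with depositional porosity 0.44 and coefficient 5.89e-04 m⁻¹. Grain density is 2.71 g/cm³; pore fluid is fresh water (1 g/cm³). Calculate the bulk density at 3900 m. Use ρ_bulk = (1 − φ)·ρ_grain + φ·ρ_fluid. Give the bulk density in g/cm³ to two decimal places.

2.63 g/cm³

Working in km (1 km = 1000 m; k in km⁻¹ = k in m⁻¹ × 1000):
Porosity at depth: φ = 0.44·exp(−0.589×3.9) = 0.44×0.1006 = 0.0442
Bulk density: ρ_b = (1−φ)ρ_g + φ·ρ_f = 0.9558×2.71 + 0.0442×1
       = 2.590 + 0.044 = 2.634 g/cm³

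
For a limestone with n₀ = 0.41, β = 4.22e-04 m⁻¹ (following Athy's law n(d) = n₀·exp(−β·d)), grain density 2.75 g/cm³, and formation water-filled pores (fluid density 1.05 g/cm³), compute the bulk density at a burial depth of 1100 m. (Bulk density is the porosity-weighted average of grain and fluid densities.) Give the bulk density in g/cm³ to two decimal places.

Working in km (1 km = 1000 m; β in km⁻¹ = β in m⁻¹ × 1000):
Porosity at depth: n = 0.41·exp(−0.422×1.1) = 0.41×0.6286 = 0.2577
Bulk density: ρ_b = (1−n)ρ_g + n·ρ_f = 0.7423×2.75 + 0.2577×1.05
       = 2.041 + 0.271 = 2.312 g/cm³

2.31 g/cm³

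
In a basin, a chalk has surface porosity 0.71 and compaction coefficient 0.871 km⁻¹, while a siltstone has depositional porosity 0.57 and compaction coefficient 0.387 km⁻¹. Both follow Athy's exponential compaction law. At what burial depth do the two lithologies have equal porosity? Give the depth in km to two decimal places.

Set phi₀ₐ e^(−kₐz) = phi₀ᵦ e^(−kᵦz) ⇒ ln(phi₀ₐ/phi₀ᵦ) = (kₐ − kᵦ)·z
z = ln(0.71/0.57) / (0.871 − 0.387) = 0.2196 / 0.484 = 0.454 km

0.45 km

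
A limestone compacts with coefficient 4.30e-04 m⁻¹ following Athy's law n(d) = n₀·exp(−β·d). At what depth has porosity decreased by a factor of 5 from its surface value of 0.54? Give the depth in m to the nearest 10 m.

3740 m

Working in km (1 km = 1000 m; β in km⁻¹ = β in m⁻¹ × 1000):
n/n₀ = 1/5 ⇒ exp(−β·d) = 1/5 ⇒ d = ln(5) / β
d = 1.6094 / 0.43 = 3.743 km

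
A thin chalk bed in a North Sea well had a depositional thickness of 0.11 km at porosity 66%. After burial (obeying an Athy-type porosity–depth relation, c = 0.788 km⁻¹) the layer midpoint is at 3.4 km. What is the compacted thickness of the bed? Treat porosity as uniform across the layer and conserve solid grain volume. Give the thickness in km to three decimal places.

0.039 km

Porosity at 3.4 km: phi = 0.66·exp(−0.788×3.4) = 0.0453
Solid-volume conservation: h(1−phi) = h₀(1−phi₀) ⇒ h = h₀·(1−phi₀)/(1−phi)
h = 0.11 × (1 − 0.66)/(1 − 0.0453) = 0.11 × 0.3561 = 0.0392 km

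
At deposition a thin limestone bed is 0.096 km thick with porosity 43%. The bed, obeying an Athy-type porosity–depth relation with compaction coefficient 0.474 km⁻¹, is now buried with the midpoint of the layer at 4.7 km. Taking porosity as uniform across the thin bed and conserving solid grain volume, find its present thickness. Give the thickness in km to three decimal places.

Porosity at 4.7 km: n = 0.43·exp(−0.474×4.7) = 0.0463
Solid-volume conservation: h(1−n) = h₀(1−n₀) ⇒ h = h₀·(1−n₀)/(1−n)
h = 0.096 × (1 − 0.43)/(1 − 0.0463) = 0.096 × 0.5977 = 0.0574 km

0.057 km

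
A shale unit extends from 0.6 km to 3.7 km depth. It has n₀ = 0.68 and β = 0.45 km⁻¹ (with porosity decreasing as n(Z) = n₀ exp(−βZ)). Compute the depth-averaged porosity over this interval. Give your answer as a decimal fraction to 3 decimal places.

0.280

⟨n⟩ = (1/(Z₂−Z₁)) ∫ n₀ e^(−βZ) dZ = n₀·(e^(−β·Z₁) − e^(−β·Z₂)) / (β·(Z₂−Z₁))
e^(−0.45×0.6) = 0.7634; e^(−0.45×3.7) = 0.1892
⟨n⟩ = 0.68 × (0.7634 − 0.1892) / (0.45 × 3.1) = 0.68 × 0.4116 = 0.2799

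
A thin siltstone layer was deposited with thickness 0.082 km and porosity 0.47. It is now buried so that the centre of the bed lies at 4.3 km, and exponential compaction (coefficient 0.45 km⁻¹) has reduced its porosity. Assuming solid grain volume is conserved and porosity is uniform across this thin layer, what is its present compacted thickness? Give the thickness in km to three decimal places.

0.047 km

Porosity at 4.3 km: n = 0.47·exp(−0.45×4.3) = 0.0679
Solid-volume conservation: h(1−n) = h₀(1−n₀) ⇒ h = h₀·(1−n₀)/(1−n)
h = 0.082 × (1 − 0.47)/(1 − 0.0679) = 0.082 × 0.5686 = 0.0466 km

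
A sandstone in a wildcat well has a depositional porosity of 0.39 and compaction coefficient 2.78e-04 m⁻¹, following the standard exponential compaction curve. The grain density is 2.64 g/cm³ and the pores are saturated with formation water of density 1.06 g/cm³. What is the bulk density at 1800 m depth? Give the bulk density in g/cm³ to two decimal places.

2.27 g/cm³

Working in km (1 km = 1000 m; k in km⁻¹ = k in m⁻¹ × 1000):
Porosity at depth: n = 0.39·exp(−0.278×1.8) = 0.39×0.6063 = 0.2365
Bulk density: ρ_b = (1−n)ρ_g + n·ρ_f = 0.7635×2.64 + 0.2365×1.06
       = 2.016 + 0.251 = 2.266 g/cm³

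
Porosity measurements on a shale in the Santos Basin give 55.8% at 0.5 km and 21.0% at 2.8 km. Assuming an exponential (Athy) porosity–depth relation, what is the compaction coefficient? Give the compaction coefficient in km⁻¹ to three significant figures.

0.425 km⁻¹

Athy: phi(Z) = phi₀ e^(−cZ) ⇒ phi₁/phi₂ = e^{c(Z₂−Z₁)} ⇒ c = ln(phi₁/phi₂)/(Z₂−Z₁)
c = ln(0.558/0.21) / (2.8 − 0.5) = ln(2.657) / 2.3 = 0.9773 / 2.3 = 0.4249 km⁻¹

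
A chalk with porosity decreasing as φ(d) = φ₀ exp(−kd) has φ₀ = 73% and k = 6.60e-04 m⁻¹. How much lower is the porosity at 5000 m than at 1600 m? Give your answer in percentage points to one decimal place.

22.7 percentage points

Working in km (1 km = 1000 m; k in km⁻¹ = k in m⁻¹ × 1000):
φ(1.6) = 0.73·e^(−0.66×1.6) = 0.2539
φ(5) = 0.73·e^(−0.66×5) = 0.0269
Δφ = 0.2539 − 0.0269 = 0.2270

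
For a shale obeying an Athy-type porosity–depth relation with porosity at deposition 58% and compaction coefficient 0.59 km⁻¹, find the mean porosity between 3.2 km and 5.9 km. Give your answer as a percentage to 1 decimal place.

⟨phi⟩ = (1/(d₂−d₁)) ∫ phi₀ e^(−βd) dd = phi₀·(e^(−β·d₁) − e^(−β·d₂)) / (β·(d₂−d₁))
e^(−0.59×3.2) = 0.1514; e^(−0.59×5.9) = 0.0308
⟨phi⟩ = 0.58 × (0.1514 − 0.0308) / (0.59 × 2.7) = 0.58 × 0.0757 = 0.0439

4.4%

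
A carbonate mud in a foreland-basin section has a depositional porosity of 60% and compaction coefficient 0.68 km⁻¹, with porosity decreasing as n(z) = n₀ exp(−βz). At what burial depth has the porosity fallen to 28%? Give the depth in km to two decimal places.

1.12 km

Invert Athy's law: z = ln(n₀/n) / β
z = ln(0.6/0.28) / 0.68 = ln(2.143) / 0.68 = 0.7621 / 0.68 = 1.121 km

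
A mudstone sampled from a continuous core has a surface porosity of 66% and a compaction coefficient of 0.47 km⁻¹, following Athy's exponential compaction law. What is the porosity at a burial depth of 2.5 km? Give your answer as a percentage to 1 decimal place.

20.4%

n = n₀·exp(−c·Z) = 0.66 × exp(−0.47 × 2.5) = 0.66 × exp(−1.175)
  = 0.66 × 0.3088 = 0.2038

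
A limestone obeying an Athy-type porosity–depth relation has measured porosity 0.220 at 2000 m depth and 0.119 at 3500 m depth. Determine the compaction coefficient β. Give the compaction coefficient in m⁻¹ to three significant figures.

0.000410 m⁻¹

Working in km (1 km = 1000 m; β in km⁻¹ = β in m⁻¹ × 1000):
Athy: φ(Z) = φ₀ e^(−βZ) ⇒ φ₁/φ₂ = e^{β(Z₂−Z₁)} ⇒ β = ln(φ₁/φ₂)/(Z₂−Z₁)
β = ln(0.22/0.119) / (3.5 − 2) = ln(1.849) / 1.5 = 0.6145 / 1.5 = 0.4097 km⁻¹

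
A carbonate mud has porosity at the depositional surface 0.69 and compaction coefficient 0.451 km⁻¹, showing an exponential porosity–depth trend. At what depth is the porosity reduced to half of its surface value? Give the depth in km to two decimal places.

1.54 km

n/n₀ = 1/2 ⇒ exp(−β·d) = 1/2 ⇒ d = ln(2) / β
d = 0.6931 / 0.451 = 1.537 km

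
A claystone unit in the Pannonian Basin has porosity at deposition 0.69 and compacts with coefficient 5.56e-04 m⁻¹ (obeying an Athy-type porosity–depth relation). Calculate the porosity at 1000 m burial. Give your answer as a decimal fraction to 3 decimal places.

0.396

Working in km (1 km = 1000 m; k in km⁻¹ = k in m⁻¹ × 1000):
φ = φ₀·exp(−k·d) = 0.69 × exp(−0.556 × 1) = 0.69 × exp(−0.556)
  = 0.69 × 0.5735 = 0.3957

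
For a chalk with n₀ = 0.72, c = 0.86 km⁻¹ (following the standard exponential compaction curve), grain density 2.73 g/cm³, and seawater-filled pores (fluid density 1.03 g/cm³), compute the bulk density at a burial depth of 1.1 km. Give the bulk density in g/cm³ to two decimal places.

2.25 g/cm³

Porosity at depth: n = 0.72·exp(−0.86×1.1) = 0.72×0.3883 = 0.2796
Bulk density: ρ_b = (1−n)ρ_g + n·ρ_f = 0.7204×2.73 + 0.2796×1.03
       = 1.967 + 0.288 = 2.255 g/cm³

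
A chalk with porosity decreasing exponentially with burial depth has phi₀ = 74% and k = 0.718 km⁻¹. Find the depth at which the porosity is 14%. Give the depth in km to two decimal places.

Invert Athy's law: z = ln(phi₀/phi) / k
z = ln(0.74/0.14) / 0.718 = ln(5.286) / 0.718 = 1.6650 / 0.718 = 2.319 km

2.32 km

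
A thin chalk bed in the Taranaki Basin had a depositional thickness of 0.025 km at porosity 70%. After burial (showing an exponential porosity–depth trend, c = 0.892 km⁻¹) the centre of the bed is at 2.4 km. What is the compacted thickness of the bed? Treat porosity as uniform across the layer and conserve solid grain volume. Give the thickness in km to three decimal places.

0.008 km

Porosity at 2.4 km: n = 0.7·exp(−0.892×2.4) = 0.0823
Solid-volume conservation: h(1−n) = h₀(1−n₀) ⇒ h = h₀·(1−n₀)/(1−n)
h = 0.025 × (1 − 0.7)/(1 − 0.0823) = 0.025 × 0.3269 = 0.0082 km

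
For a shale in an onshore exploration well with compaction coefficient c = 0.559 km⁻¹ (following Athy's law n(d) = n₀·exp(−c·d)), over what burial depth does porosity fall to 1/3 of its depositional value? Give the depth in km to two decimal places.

1.97 km

n/n₀ = 1/3 ⇒ exp(−c·d) = 1/3 ⇒ d = ln(3) / c
d = 1.0986 / 0.559 = 1.965 km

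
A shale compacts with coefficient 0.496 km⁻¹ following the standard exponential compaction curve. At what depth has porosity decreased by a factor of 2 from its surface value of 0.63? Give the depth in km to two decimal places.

phi/phi₀ = 1/2 ⇒ exp(−k·Z) = 1/2 ⇒ Z = ln(2) / k
Z = 0.6931 / 0.496 = 1.397 km

1.40 km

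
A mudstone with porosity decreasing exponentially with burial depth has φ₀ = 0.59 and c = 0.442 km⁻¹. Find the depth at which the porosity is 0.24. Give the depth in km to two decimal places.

2.04 km

Invert Athy's law: Z = ln(φ₀/φ) / c
Z = ln(0.59/0.24) / 0.442 = ln(2.458) / 0.442 = 0.8995 / 0.442 = 2.035 km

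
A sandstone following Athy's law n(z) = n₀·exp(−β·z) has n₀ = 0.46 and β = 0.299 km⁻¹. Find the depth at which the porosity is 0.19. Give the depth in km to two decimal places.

2.96 km

Invert Athy's law: z = ln(n₀/n) / β
z = ln(0.46/0.19) / 0.299 = ln(2.421) / 0.299 = 0.8842 / 0.299 = 2.957 km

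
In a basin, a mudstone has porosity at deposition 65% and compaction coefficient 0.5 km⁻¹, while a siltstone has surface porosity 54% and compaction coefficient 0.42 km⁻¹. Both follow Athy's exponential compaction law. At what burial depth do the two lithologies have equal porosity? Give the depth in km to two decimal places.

2.32 km

Set n₀ₐ e^(−kₐZ) = n₀ᵦ e^(−kᵦZ) ⇒ ln(n₀ₐ/n₀ᵦ) = (kₐ − kᵦ)·Z
Z = ln(0.65/0.54) / (0.5 − 0.42) = 0.1854 / 0.08 = 2.318 km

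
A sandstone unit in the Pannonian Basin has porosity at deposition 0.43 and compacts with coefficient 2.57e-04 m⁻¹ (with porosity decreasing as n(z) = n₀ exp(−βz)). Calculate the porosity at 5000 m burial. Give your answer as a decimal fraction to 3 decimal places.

0.119

Working in km (1 km = 1000 m; β in km⁻¹ = β in m⁻¹ × 1000):
n = n₀·exp(−β·z) = 0.43 × exp(−0.257 × 5) = 0.43 × exp(−1.285)
  = 0.43 × 0.2767 = 0.1190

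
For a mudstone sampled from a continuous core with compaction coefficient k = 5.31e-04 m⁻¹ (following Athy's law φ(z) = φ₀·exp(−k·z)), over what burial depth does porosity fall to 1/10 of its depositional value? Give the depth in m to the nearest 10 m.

4340 m

Working in km (1 km = 1000 m; k in km⁻¹ = k in m⁻¹ × 1000):
φ/φ₀ = 1/10 ⇒ exp(−k·z) = 1/10 ⇒ z = ln(10) / k
z = 2.3026 / 0.531 = 4.336 km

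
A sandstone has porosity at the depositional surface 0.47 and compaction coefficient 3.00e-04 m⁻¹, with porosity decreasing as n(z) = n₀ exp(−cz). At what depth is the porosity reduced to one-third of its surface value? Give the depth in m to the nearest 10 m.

Working in km (1 km = 1000 m; c in km⁻¹ = c in m⁻¹ × 1000):
n/n₀ = 1/3 ⇒ exp(−c·z) = 1/3 ⇒ z = ln(3) / c
z = 1.0986 / 0.3 = 3.662 km

3660 m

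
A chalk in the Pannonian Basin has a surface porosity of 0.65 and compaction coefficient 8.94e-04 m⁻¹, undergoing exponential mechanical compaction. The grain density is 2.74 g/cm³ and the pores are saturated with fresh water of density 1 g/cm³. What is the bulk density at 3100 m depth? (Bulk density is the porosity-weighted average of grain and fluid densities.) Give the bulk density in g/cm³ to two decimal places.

2.67 g/cm³

Working in km (1 km = 1000 m; c in km⁻¹ = c in m⁻¹ × 1000):
Porosity at depth: n = 0.65·exp(−0.894×3.1) = 0.65×0.0626 = 0.0407
Bulk density: ρ_b = (1−n)ρ_g + n·ρ_f = 0.9593×2.74 + 0.0407×1
       = 2.629 + 0.041 = 2.669 g/cm³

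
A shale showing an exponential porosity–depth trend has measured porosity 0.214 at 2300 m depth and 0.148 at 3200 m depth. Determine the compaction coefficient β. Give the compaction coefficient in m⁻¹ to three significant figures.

Working in km (1 km = 1000 m; β in km⁻¹ = β in m⁻¹ × 1000):
Athy: φ(z) = φ₀ e^(−βz) ⇒ φ₁/φ₂ = e^{β(z₂−z₁)} ⇒ β = ln(φ₁/φ₂)/(z₂−z₁)
β = ln(0.214/0.148) / (3.2 − 2.3) = ln(1.446) / 0.9 = 0.3688 / 0.9 = 0.4097 km⁻¹

0.000410 m⁻¹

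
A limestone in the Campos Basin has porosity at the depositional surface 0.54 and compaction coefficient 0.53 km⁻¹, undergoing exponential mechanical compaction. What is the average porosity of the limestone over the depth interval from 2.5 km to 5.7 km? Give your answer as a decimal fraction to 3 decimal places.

⟨φ⟩ = (1/(z₂−z₁)) ∫ φ₀ e^(−kz) dz = φ₀·(e^(−k·z₁) − e^(−k·z₂)) / (k·(z₂−z₁))
e^(−0.53×2.5) = 0.2658; e^(−0.53×5.7) = 0.0488
⟨φ⟩ = 0.54 × (0.2658 − 0.0488) / (0.53 × 3.2) = 0.54 × 0.1280 = 0.0691

0.069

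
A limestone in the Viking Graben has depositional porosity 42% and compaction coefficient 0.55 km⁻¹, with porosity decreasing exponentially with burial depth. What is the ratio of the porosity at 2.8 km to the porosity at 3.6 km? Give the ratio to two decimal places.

1.55

φ(z₁)/φ(z₂) = e^(−β·z₁)/e^(−β·z₂) = e^{β(z₂−z₁)}
= exp(0.55 × 0.8) = exp(0.44) = 1.5527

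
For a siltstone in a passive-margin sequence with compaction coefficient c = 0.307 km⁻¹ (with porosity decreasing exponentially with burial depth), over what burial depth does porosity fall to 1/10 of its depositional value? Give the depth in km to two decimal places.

7.50 km

φ/φ₀ = 1/10 ⇒ exp(−c·d) = 1/10 ⇒ d = ln(10) / c
d = 2.3026 / 0.307 = 7.500 km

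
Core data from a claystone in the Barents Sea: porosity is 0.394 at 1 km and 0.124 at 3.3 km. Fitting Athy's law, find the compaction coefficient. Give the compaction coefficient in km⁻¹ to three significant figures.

0.503 km⁻¹

Athy: phi(z) = phi₀ e^(−kz) ⇒ phi₁/phi₂ = e^{k(z₂−z₁)} ⇒ k = ln(phi₁/phi₂)/(z₂−z₁)
k = ln(0.394/0.124) / (3.3 − 1) = ln(3.177) / 2.3 = 1.1561 / 2.3 = 0.5026 km⁻¹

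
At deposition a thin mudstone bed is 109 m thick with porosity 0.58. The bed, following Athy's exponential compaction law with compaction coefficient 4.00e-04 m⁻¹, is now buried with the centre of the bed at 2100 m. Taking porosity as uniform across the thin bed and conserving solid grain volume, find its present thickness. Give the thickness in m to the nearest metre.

61 m

Working in km (1 km = 1000 m; β in km⁻¹ = β in m⁻¹ × 1000):
Porosity at 2.1 km: φ = 0.58·exp(−0.4×2.1) = 0.2504
Solid-volume conservation: h(1−φ) = h₀(1−φ₀) ⇒ h = h₀·(1−φ₀)/(1−φ)
h = 0.109 × (1 − 0.58)/(1 − 0.2504) = 0.109 × 0.5603 = 0.0611 km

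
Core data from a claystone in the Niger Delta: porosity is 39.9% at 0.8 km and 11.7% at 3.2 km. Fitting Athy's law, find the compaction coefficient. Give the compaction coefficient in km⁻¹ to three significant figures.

0.511 km⁻¹

Athy: phi(z) = phi₀ e^(−βz) ⇒ phi₁/phi₂ = e^{β(z₂−z₁)} ⇒ β = ln(phi₁/phi₂)/(z₂−z₁)
β = ln(0.399/0.117) / (3.2 − 0.8) = ln(3.41) / 2.4 = 1.2268 / 2.4 = 0.5112 km⁻¹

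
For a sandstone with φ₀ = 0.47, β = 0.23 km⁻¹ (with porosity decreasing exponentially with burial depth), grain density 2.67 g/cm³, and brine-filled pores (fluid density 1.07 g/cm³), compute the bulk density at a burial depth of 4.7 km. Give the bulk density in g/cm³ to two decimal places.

Porosity at depth: φ = 0.47·exp(−0.23×4.7) = 0.47×0.3393 = 0.1595
Bulk density: ρ_b = (1−φ)ρ_g + φ·ρ_f = 0.8405×2.67 + 0.1595×1.07
       = 2.244 + 0.171 = 2.415 g/cm³

2.41 g/cm³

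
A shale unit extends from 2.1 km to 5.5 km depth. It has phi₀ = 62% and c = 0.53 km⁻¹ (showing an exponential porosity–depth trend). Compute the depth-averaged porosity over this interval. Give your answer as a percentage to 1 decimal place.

⟨phi⟩ = (1/(z₂−z₁)) ∫ phi₀ e^(−cz) dz = phi₀·(e^(−c·z₁) − e^(−c·z₂)) / (c·(z₂−z₁))
e^(−0.53×2.1) = 0.3286; e^(−0.53×5.5) = 0.0542
⟨phi⟩ = 0.62 × (0.3286 − 0.0542) / (0.53 × 3.4) = 0.62 × 0.1523 = 0.0944

9.4%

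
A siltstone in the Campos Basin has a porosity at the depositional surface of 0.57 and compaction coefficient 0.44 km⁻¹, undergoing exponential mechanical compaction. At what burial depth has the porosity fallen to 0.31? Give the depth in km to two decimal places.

Invert Athy's law: z = ln(n₀/n) / c
z = ln(0.57/0.31) / 0.44 = ln(1.839) / 0.44 = 0.6091 / 0.44 = 1.384 km

1.38 km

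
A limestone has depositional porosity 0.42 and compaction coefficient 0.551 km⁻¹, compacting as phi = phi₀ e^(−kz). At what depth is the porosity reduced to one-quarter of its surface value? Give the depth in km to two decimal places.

2.52 km

phi/phi₀ = 1/4 ⇒ exp(−k·z) = 1/4 ⇒ z = ln(4) / k
z = 1.3863 / 0.551 = 2.516 km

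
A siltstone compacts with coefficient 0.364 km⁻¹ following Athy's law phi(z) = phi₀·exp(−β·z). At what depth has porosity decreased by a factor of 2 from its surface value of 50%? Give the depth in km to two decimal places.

1.90 km

phi/phi₀ = 1/2 ⇒ exp(−β·z) = 1/2 ⇒ z = ln(2) / β
z = 0.6931 / 0.364 = 1.904 km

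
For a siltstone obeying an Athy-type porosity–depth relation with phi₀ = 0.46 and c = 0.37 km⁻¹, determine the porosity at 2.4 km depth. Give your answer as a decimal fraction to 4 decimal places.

0.1893

phi = phi₀·exp(−c·Z) = 0.46 × exp(−0.37 × 2.4) = 0.46 × exp(−0.888)
  = 0.46 × 0.4115 = 0.1893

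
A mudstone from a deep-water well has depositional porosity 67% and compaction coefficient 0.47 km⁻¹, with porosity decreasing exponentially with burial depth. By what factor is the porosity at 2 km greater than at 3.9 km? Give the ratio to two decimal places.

n(z₁)/n(z₂) = e^(−k·z₁)/e^(−k·z₂) = e^{k(z₂−z₁)}
= exp(0.47 × 1.9) = exp(0.893) = 2.4424

2.44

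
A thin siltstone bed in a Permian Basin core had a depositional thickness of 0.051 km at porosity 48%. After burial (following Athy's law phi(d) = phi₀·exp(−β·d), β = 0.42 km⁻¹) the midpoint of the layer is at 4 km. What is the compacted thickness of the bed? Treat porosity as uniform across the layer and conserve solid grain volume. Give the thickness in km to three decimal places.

Porosity at 4 km: phi = 0.48·exp(−0.42×4) = 0.0895
Solid-volume conservation: h(1−phi) = h₀(1−phi₀) ⇒ h = h₀·(1−phi₀)/(1−phi)
h = 0.051 × (1 − 0.48)/(1 − 0.0895) = 0.051 × 0.5711 = 0.0291 km

0.029 km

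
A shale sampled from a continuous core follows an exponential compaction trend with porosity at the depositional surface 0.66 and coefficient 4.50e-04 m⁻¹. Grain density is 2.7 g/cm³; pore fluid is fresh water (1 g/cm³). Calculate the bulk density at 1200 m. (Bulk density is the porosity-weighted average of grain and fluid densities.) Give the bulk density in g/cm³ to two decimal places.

2.05 g/cm³

Working in km (1 km = 1000 m; c in km⁻¹ = c in m⁻¹ × 1000):
Porosity at depth: n = 0.66·exp(−0.45×1.2) = 0.66×0.5827 = 0.3846
Bulk density: ρ_b = (1−n)ρ_g + n·ρ_f = 0.6154×2.7 + 0.3846×1
       = 1.662 + 0.385 = 2.046 g/cm³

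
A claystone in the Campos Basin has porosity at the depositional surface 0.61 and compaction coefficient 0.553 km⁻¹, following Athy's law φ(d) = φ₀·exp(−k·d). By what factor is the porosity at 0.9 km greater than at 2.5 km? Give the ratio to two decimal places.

2.42

φ(d₁)/φ(d₂) = e^(−k·d₁)/e^(−k·d₂) = e^{k(d₂−d₁)}
= exp(0.553 × 1.6) = exp(0.8848) = 2.4225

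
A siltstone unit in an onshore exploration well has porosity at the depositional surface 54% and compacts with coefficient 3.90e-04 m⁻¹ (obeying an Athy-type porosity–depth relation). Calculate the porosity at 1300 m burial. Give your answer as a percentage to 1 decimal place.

Working in km (1 km = 1000 m; c in km⁻¹ = c in m⁻¹ × 1000):
n = n₀·exp(−c·Z) = 0.54 × exp(−0.39 × 1.3) = 0.54 × exp(−0.507)
  = 0.54 × 0.6023 = 0.3252

32.5%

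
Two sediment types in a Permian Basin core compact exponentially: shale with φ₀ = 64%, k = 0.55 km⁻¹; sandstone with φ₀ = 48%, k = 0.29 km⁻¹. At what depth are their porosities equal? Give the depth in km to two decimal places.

Set φ₀ₐ e^(−kₐZ) = φ₀ᵦ e^(−kᵦZ) ⇒ ln(φ₀ₐ/φ₀ᵦ) = (kₐ − kᵦ)·Z
Z = ln(0.64/0.48) / (0.55 − 0.29) = 0.2877 / 0.26 = 1.106 km

1.11 km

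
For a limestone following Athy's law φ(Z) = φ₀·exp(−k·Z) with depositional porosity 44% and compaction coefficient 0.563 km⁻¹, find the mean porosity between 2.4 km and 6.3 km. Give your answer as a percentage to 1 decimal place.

⟨φ⟩ = (1/(Z₂−Z₁)) ∫ φ₀ e^(−kZ) dZ = φ₀·(e^(−k·Z₁) − e^(−k·Z₂)) / (k·(Z₂−Z₁))
e^(−0.563×2.4) = 0.2589; e^(−0.563×6.3) = 0.0288
⟨φ⟩ = 0.44 × (0.2589 − 0.0288) / (0.563 × 3.9) = 0.44 × 0.1048 = 0.0461

4.6%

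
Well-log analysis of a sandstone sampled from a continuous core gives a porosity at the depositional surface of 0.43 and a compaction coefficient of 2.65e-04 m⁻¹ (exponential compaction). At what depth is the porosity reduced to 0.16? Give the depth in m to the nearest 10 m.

Working in km (1 km = 1000 m; k in km⁻¹ = k in m⁻¹ × 1000):
Invert Athy's law: d = ln(φ₀/φ) / k
d = ln(0.43/0.16) / 0.265 = ln(2.688) / 0.265 = 0.9886 / 0.265 = 3.731 km

3730 m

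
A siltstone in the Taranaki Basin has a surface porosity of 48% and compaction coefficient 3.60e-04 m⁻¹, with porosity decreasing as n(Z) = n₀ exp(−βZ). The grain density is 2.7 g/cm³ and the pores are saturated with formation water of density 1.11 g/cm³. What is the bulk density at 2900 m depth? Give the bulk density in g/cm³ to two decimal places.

2.43 g/cm³

Working in km (1 km = 1000 m; β in km⁻¹ = β in m⁻¹ × 1000):
Porosity at depth: n = 0.48·exp(−0.36×2.9) = 0.48×0.3520 = 0.1690
Bulk density: ρ_b = (1−n)ρ_g + n·ρ_f = 0.8310×2.7 + 0.1690×1.11
       = 2.244 + 0.188 = 2.431 g/cm³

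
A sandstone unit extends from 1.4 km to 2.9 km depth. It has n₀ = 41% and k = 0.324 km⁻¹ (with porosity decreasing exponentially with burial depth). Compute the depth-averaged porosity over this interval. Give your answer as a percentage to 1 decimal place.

⟨n⟩ = (1/(z₂−z₁)) ∫ n₀ e^(−kz) dz = n₀·(e^(−k·z₁) − e^(−k·z₂)) / (k·(z₂−z₁))
e^(−0.324×1.4) = 0.6353; e^(−0.324×2.9) = 0.3908
⟨n⟩ = 0.41 × (0.6353 − 0.3908) / (0.324 × 1.5) = 0.41 × 0.5032 = 0.2063

20.6%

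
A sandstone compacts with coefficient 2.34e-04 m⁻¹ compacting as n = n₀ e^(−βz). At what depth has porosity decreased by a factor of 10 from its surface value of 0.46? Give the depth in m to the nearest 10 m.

9840 m

Working in km (1 km = 1000 m; β in km⁻¹ = β in m⁻¹ × 1000):
n/n₀ = 1/10 ⇒ exp(−β·z) = 1/10 ⇒ z = ln(10) / β
z = 2.3026 / 0.234 = 9.840 km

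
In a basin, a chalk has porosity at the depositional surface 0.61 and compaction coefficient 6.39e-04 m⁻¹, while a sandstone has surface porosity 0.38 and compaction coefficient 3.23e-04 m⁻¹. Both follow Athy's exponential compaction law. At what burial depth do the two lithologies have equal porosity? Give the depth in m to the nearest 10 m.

1500 m

Working in km (1 km = 1000 m; k in km⁻¹ = k in m⁻¹ × 1000):
Set n₀ₐ e^(−kₐd) = n₀ᵦ e^(−kᵦd) ⇒ ln(n₀ₐ/n₀ᵦ) = (kₐ − kᵦ)·d
d = ln(0.61/0.38) / (0.639 − 0.323) = 0.4733 / 0.316 = 1.498 km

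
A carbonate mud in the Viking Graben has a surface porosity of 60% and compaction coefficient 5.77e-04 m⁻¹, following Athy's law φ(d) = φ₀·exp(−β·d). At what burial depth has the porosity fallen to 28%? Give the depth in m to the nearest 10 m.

Working in km (1 km = 1000 m; β in km⁻¹ = β in m⁻¹ × 1000):
Invert Athy's law: d = ln(φ₀/φ) / β
d = ln(0.6/0.28) / 0.577 = ln(2.143) / 0.577 = 0.7621 / 0.577 = 1.321 km

1320 m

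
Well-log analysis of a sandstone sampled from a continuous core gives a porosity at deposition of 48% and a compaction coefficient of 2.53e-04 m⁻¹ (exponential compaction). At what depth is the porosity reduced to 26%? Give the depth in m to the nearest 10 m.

2420 m

Working in km (1 km = 1000 m; β in km⁻¹ = β in m⁻¹ × 1000):
Invert Athy's law: d = ln(phi₀/phi) / β
d = ln(0.48/0.26) / 0.253 = ln(1.846) / 0.253 = 0.6131 / 0.253 = 2.423 km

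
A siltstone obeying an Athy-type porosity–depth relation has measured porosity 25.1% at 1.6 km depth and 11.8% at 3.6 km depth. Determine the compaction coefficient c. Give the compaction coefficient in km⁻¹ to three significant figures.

Athy: φ(z) = φ₀ e^(−cz) ⇒ φ₁/φ₂ = e^{c(z₂−z₁)} ⇒ c = ln(φ₁/φ₂)/(z₂−z₁)
c = ln(0.251/0.118) / (3.6 − 1.6) = ln(2.127) / 2 = 0.7548 / 2 = 0.3774 km⁻¹

0.377 km⁻¹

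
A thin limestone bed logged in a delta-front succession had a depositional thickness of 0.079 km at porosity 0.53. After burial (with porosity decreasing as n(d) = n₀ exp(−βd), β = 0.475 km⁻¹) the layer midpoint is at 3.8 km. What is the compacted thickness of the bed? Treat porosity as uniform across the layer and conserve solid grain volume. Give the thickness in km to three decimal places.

0.041 km

Porosity at 3.8 km: n = 0.53·exp(−0.475×3.8) = 0.0872
Solid-volume conservation: h(1−n) = h₀(1−n₀) ⇒ h = h₀·(1−n₀)/(1−n)
h = 0.079 × (1 − 0.53)/(1 − 0.0872) = 0.079 × 0.5149 = 0.0407 km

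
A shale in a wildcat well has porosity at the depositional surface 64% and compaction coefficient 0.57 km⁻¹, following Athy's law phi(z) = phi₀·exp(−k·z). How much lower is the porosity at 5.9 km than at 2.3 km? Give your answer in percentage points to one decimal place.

phi(2.3) = 0.64·e^(−0.57×2.3) = 0.1725
phi(5.9) = 0.64·e^(−0.57×5.9) = 0.0222
Δphi = 0.1725 − 0.0222 = 0.1503

15.0 percentage points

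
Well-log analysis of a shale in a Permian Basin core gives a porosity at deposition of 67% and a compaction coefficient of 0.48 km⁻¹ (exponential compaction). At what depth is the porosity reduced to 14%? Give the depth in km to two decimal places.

Invert Athy's law: d = ln(φ₀/φ) / k
d = ln(0.67/0.14) / 0.48 = ln(4.786) / 0.48 = 1.5656 / 0.48 = 3.262 km

3.26 km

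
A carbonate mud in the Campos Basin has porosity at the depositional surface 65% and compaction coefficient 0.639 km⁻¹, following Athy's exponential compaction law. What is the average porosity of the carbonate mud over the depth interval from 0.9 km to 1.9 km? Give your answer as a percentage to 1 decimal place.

⟨phi⟩ = (1/(d₂−d₁)) ∫ phi₀ e^(−cd) dd = phi₀·(e^(−c·d₁) − e^(−c·d₂)) / (c·(d₂−d₁))
e^(−0.639×0.9) = 0.5626; e^(−0.639×1.9) = 0.2970
⟨phi⟩ = 0.65 × (0.5626 − 0.2970) / (0.639 × 1) = 0.65 × 0.4158 = 0.2702

27.0%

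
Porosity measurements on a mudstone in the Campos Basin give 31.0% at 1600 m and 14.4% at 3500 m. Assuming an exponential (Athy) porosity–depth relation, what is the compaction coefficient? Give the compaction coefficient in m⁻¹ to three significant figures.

Working in km (1 km = 1000 m; c in km⁻¹ = c in m⁻¹ × 1000):
Athy: φ(d) = φ₀ e^(−cd) ⇒ φ₁/φ₂ = e^{c(d₂−d₁)} ⇒ c = ln(φ₁/φ₂)/(d₂−d₁)
c = ln(0.31/0.144) / (3.5 − 1.6) = ln(2.153) / 1.9 = 0.7668 / 1.9 = 0.4036 km⁻¹

0.000404 m⁻¹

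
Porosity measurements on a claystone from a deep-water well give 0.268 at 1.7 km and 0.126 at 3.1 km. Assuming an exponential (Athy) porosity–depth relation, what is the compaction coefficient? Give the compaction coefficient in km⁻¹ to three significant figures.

Athy: phi(Z) = phi₀ e^(−βZ) ⇒ phi₁/phi₂ = e^{β(Z₂−Z₁)} ⇒ β = ln(phi₁/phi₂)/(Z₂−Z₁)
β = ln(0.268/0.126) / (3.1 − 1.7) = ln(2.127) / 1.4 = 0.7547 / 1.4 = 0.5391 km⁻¹

0.539 km⁻¹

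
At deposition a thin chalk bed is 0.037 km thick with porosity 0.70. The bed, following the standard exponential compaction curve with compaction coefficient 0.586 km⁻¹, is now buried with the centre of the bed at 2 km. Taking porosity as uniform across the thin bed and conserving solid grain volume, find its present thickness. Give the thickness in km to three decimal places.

0.014 km

Porosity at 2 km: φ = 0.7·exp(−0.586×2) = 0.2168
Solid-volume conservation: h(1−φ) = h₀(1−φ₀) ⇒ h = h₀·(1−φ₀)/(1−φ)
h = 0.037 × (1 − 0.7)/(1 − 0.2168) = 0.037 × 0.3831 = 0.0142 km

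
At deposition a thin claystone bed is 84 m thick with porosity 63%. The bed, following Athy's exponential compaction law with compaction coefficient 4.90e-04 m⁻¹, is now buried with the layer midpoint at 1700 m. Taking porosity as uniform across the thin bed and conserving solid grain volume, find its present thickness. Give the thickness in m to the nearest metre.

43 m

Working in km (1 km = 1000 m; c in km⁻¹ = c in m⁻¹ × 1000):
Porosity at 1.7 km: phi = 0.63·exp(−0.49×1.7) = 0.2739
Solid-volume conservation: h(1−phi) = h₀(1−phi₀) ⇒ h = h₀·(1−phi₀)/(1−phi)
h = 0.084 × (1 − 0.63)/(1 − 0.2739) = 0.084 × 0.5096 = 0.0428 km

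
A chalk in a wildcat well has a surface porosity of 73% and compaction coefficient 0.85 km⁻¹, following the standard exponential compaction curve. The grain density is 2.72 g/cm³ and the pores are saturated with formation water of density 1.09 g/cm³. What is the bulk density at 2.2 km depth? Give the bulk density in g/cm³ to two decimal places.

2.54 g/cm³

Porosity at depth: n = 0.73·exp(−0.85×2.2) = 0.73×0.1541 = 0.1125
Bulk density: ρ_b = (1−n)ρ_g + n·ρ_f = 0.8875×2.72 + 0.1125×1.09
       = 2.414 + 0.123 = 2.537 g/cm³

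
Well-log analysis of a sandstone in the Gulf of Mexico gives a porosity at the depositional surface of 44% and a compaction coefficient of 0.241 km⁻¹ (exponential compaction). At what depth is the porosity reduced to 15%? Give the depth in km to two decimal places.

Invert Athy's law: Z = ln(n₀/n) / k
Z = ln(0.44/0.15) / 0.241 = ln(2.933) / 0.241 = 1.0761 / 0.241 = 4.465 km

4.47 km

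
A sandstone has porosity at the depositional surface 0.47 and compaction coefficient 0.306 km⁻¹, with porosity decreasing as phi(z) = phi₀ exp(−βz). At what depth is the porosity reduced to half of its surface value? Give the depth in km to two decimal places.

2.27 km

phi/phi₀ = 1/2 ⇒ exp(−β·z) = 1/2 ⇒ z = ln(2) / β
z = 0.6931 / 0.306 = 2.265 km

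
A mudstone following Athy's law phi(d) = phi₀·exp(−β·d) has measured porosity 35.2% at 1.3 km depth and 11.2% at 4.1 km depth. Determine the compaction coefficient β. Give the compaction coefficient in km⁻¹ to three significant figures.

Athy: phi(d) = phi₀ e^(−βd) ⇒ phi₁/phi₂ = e^{β(d₂−d₁)} ⇒ β = ln(phi₁/phi₂)/(d₂−d₁)
β = ln(0.352/0.112) / (4.1 − 1.3) = ln(3.143) / 2.8 = 1.1451 / 2.8 = 0.409 km⁻¹

0.409 km⁻¹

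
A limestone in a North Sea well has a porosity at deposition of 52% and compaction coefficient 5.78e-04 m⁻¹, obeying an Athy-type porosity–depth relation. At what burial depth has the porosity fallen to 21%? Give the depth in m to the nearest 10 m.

Working in km (1 km = 1000 m; k in km⁻¹ = k in m⁻¹ × 1000):
Invert Athy's law: d = ln(φ₀/φ) / k
d = ln(0.52/0.21) / 0.578 = ln(2.476) / 0.578 = 0.9067 / 0.578 = 1.569 km

1570 m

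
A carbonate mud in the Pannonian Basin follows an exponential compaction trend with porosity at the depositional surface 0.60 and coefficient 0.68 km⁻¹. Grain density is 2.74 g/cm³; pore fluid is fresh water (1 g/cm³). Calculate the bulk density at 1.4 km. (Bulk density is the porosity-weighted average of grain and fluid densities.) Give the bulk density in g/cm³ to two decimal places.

2.34 g/cm³

Porosity at depth: φ = 0.6·exp(−0.68×1.4) = 0.6×0.3860 = 0.2316
Bulk density: ρ_b = (1−φ)ρ_g + φ·ρ_f = 0.7684×2.74 + 0.2316×1
       = 2.105 + 0.232 = 2.337 g/cm³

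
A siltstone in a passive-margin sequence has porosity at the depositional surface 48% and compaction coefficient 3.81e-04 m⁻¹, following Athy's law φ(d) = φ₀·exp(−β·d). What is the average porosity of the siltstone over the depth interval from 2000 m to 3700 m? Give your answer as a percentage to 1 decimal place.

Working in km (1 km = 1000 m; β in km⁻¹ = β in m⁻¹ × 1000):
⟨φ⟩ = (1/(d₂−d₁)) ∫ φ₀ e^(−βd) dd = φ₀·(e^(−β·d₁) − e^(−β·d₂)) / (β·(d₂−d₁))
e^(−0.381×2) = 0.4667; e^(−0.381×3.7) = 0.2442
⟨φ⟩ = 0.48 × (0.4667 − 0.2442) / (0.381 × 1.7) = 0.48 × 0.3435 = 0.1649

16.5%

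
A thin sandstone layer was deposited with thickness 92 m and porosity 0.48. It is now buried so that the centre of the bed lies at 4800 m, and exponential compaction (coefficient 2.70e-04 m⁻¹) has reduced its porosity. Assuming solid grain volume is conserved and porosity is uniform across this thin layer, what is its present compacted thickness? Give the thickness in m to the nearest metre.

Working in km (1 km = 1000 m; c in km⁻¹ = c in m⁻¹ × 1000):
Porosity at 4.8 km: phi = 0.48·exp(−0.27×4.8) = 0.1313
Solid-volume conservation: h(1−phi) = h₀(1−phi₀) ⇒ h = h₀·(1−phi₀)/(1−phi)
h = 0.092 × (1 − 0.48)/(1 − 0.1313) = 0.092 × 0.5986 = 0.0551 km

55 m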